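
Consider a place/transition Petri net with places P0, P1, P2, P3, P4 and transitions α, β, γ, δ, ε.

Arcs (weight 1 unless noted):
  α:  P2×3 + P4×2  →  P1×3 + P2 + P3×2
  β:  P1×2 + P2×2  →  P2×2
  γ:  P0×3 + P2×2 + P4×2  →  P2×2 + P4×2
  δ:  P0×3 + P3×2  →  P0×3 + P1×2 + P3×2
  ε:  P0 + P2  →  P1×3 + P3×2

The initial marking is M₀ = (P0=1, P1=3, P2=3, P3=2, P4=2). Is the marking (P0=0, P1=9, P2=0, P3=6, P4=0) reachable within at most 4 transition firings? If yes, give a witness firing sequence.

step 1: fire α:  (P0=1, P1=3, P2=3, P3=2, P4=2) → (P0=1, P1=6, P2=1, P3=4, P4=0)
step 2: fire ε:  (P0=1, P1=6, P2=1, P3=4, P4=0) → (P0=0, P1=9, P2=0, P3=6, P4=0)

YES — reachable via ⟨α, ε⟩ (2 firings)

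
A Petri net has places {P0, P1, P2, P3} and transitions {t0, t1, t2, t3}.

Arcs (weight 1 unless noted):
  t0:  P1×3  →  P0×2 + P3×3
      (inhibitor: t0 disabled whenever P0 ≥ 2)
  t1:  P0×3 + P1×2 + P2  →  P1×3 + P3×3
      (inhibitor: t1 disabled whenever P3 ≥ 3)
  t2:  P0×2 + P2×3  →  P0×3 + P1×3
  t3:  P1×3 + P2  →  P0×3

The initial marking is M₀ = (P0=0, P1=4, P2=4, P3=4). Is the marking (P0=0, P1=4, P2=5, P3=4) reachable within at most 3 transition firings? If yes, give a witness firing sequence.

depth 0: 1 marking
depth 1: 3 markings reached so far
depth 2: 5 markings reached so far
depth 3: 6 markings reached so far
target is not among the 6 markings reachable within 3 steps

NO — not reachable within 3 firings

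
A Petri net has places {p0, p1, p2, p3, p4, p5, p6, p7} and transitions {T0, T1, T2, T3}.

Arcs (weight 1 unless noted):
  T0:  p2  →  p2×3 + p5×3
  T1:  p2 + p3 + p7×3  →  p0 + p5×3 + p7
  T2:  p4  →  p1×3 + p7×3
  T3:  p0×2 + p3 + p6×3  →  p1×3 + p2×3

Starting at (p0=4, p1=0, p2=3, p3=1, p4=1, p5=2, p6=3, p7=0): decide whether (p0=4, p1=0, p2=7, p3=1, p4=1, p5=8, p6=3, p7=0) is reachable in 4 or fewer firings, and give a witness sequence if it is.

step 1: fire T0:  (p0=4, p1=0, p2=3, p3=1, p4=1, p5=2, p6=3, p7=0) → (p0=4, p1=0, p2=5, p3=1, p4=1, p5=5, p6=3, p7=0)
step 2: fire T0:  (p0=4, p1=0, p2=5, p3=1, p4=1, p5=5, p6=3, p7=0) → (p0=4, p1=0, p2=7, p3=1, p4=1, p5=8, p6=3, p7=0)

YES — reachable via ⟨T0, T0⟩ (2 firings)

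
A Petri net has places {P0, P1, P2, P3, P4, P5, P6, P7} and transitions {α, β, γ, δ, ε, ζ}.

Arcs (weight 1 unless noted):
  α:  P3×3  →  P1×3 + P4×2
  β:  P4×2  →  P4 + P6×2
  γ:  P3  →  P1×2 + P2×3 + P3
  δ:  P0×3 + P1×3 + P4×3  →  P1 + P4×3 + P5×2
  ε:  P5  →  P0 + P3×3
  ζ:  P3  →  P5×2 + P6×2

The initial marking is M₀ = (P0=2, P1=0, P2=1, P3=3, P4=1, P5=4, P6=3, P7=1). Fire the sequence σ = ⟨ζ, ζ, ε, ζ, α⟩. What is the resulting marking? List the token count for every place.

step 1: fire ζ:  (P0=2, P1=0, P2=1, P3=3, P4=1, P5=4, P6=3, P7=1) → (P0=2, P1=0, P2=1, P3=2, P4=1, P5=6, P6=5, P7=1)
step 2: fire ζ:  (P0=2, P1=0, P2=1, P3=2, P4=1, P5=6, P6=5, P7=1) → (P0=2, P1=0, P2=1, P3=1, P4=1, P5=8, P6=7, P7=1)
step 3: fire ε:  (P0=2, P1=0, P2=1, P3=1, P4=1, P5=8, P6=7, P7=1) → (P0=3, P1=0, P2=1, P3=4, P4=1, P5=7, P6=7, P7=1)
step 4: fire ζ:  (P0=3, P1=0, P2=1, P3=4, P4=1, P5=7, P6=7, P7=1) → (P0=3, P1=0, P2=1, P3=3, P4=1, P5=9, P6=9, P7=1)
step 5: fire α:  (P0=3, P1=0, P2=1, P3=3, P4=1, P5=9, P6=9, P7=1) → (P0=3, P1=3, P2=1, P3=0, P4=3, P5=9, P6=9, P7=1)

(P0=3, P1=3, P2=1, P3=0, P4=3, P5=9, P6=9, P7=1)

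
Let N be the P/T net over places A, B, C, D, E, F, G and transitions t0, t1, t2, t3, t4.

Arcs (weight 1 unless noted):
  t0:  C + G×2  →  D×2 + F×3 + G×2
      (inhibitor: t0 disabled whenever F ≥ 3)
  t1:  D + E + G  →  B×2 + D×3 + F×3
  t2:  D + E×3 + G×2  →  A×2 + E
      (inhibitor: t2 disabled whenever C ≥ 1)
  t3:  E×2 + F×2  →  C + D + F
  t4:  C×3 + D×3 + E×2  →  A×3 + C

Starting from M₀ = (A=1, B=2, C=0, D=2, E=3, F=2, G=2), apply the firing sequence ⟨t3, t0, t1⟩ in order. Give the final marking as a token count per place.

step 1: fire t3:  (A=1, B=2, C=0, D=2, E=3, F=2, G=2) → (A=1, B=2, C=1, D=3, E=1, F=1, G=2)
step 2: fire t0:  (A=1, B=2, C=1, D=3, E=1, F=1, G=2) → (A=1, B=2, C=0, D=5, E=1, F=4, G=2)
step 3: fire t1:  (A=1, B=2, C=0, D=5, E=1, F=4, G=2) → (A=1, B=4, C=0, D=7, E=0, F=7, G=1)

(A=1, B=4, C=0, D=7, E=0, F=7, G=1)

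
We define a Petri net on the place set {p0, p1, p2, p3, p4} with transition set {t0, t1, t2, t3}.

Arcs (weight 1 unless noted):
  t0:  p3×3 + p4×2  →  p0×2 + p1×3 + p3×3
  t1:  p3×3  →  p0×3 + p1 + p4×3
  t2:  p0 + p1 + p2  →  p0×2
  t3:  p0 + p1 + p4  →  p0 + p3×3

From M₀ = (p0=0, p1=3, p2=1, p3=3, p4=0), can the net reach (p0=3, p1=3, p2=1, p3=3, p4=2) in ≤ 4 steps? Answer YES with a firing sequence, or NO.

YES — reachable via ⟨t1, t3⟩ (2 firings)

step 1: fire t1:  (p0=0, p1=3, p2=1, p3=3, p4=0) → (p0=3, p1=4, p2=1, p3=0, p4=3)
step 2: fire t3:  (p0=3, p1=4, p2=1, p3=0, p4=3) → (p0=3, p1=3, p2=1, p3=3, p4=2)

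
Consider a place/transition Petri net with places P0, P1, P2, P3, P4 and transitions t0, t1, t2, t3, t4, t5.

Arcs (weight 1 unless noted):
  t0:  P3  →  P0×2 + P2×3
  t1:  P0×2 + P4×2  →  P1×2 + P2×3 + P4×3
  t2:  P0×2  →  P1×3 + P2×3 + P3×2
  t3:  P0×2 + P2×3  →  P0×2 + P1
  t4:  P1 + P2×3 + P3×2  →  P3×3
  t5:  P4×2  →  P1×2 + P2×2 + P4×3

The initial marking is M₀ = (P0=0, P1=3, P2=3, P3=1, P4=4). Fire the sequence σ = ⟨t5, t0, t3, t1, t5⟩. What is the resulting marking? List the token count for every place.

step 1: fire t5:  (P0=0, P1=3, P2=3, P3=1, P4=4) → (P0=0, P1=5, P2=5, P3=1, P4=5)
step 2: fire t0:  (P0=0, P1=5, P2=5, P3=1, P4=5) → (P0=2, P1=5, P2=8, P3=0, P4=5)
step 3: fire t3:  (P0=2, P1=5, P2=8, P3=0, P4=5) → (P0=2, P1=6, P2=5, P3=0, P4=5)
step 4: fire t1:  (P0=2, P1=6, P2=5, P3=0, P4=5) → (P0=0, P1=8, P2=8, P3=0, P4=6)
step 5: fire t5:  (P0=0, P1=8, P2=8, P3=0, P4=6) → (P0=0, P1=10, P2=10, P3=0, P4=7)

(P0=0, P1=10, P2=10, P3=0, P4=7)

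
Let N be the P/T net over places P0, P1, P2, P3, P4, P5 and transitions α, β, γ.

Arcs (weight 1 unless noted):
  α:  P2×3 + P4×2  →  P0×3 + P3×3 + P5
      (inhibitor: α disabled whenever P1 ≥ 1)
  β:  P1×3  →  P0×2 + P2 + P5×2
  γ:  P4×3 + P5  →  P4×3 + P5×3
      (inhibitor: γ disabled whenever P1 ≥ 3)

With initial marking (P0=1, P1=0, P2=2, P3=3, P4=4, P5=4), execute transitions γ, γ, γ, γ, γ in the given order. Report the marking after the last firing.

(P0=1, P1=0, P2=2, P3=3, P4=4, P5=14)

step 1: fire γ:  (P0=1, P1=0, P2=2, P3=3, P4=4, P5=4) → (P0=1, P1=0, P2=2, P3=3, P4=4, P5=6)
step 2: fire γ:  (P0=1, P1=0, P2=2, P3=3, P4=4, P5=6) → (P0=1, P1=0, P2=2, P3=3, P4=4, P5=8)
step 3: fire γ:  (P0=1, P1=0, P2=2, P3=3, P4=4, P5=8) → (P0=1, P1=0, P2=2, P3=3, P4=4, P5=10)
step 4: fire γ:  (P0=1, P1=0, P2=2, P3=3, P4=4, P5=10) → (P0=1, P1=0, P2=2, P3=3, P4=4, P5=12)
step 5: fire γ:  (P0=1, P1=0, P2=2, P3=3, P4=4, P5=12) → (P0=1, P1=0, P2=2, P3=3, P4=4, P5=14)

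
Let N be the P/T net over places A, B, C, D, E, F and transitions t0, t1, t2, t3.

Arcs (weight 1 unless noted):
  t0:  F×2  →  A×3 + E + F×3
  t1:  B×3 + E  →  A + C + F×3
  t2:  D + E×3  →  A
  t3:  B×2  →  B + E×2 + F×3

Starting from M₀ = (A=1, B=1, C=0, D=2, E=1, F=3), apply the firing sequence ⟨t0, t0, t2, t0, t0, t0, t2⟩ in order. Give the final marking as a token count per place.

step 1: fire t0:  (A=1, B=1, C=0, D=2, E=1, F=3) → (A=4, B=1, C=0, D=2, E=2, F=4)
step 2: fire t0:  (A=4, B=1, C=0, D=2, E=2, F=4) → (A=7, B=1, C=0, D=2, E=3, F=5)
step 3: fire t2:  (A=7, B=1, C=0, D=2, E=3, F=5) → (A=8, B=1, C=0, D=1, E=0, F=5)
step 4: fire t0:  (A=8, B=1, C=0, D=1, E=0, F=5) → (A=11, B=1, C=0, D=1, E=1, F=6)
step 5: fire t0:  (A=11, B=1, C=0, D=1, E=1, F=6) → (A=14, B=1, C=0, D=1, E=2, F=7)
step 6: fire t0:  (A=14, B=1, C=0, D=1, E=2, F=7) → (A=17, B=1, C=0, D=1, E=3, F=8)
step 7: fire t2:  (A=17, B=1, C=0, D=1, E=3, F=8) → (A=18, B=1, C=0, D=0, E=0, F=8)

(A=18, B=1, C=0, D=0, E=0, F=8)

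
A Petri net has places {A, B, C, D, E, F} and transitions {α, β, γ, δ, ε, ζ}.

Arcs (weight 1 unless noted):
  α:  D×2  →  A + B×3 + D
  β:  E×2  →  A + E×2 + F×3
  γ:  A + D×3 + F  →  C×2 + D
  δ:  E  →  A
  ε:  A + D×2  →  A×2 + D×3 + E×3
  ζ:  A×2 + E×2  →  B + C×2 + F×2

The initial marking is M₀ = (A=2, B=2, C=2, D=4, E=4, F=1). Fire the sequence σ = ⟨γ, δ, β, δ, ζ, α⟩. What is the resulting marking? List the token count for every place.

(A=3, B=6, C=6, D=1, E=0, F=5)

step 1: fire γ:  (A=2, B=2, C=2, D=4, E=4, F=1) → (A=1, B=2, C=4, D=2, E=4, F=0)
step 2: fire δ:  (A=1, B=2, C=4, D=2, E=4, F=0) → (A=2, B=2, C=4, D=2, E=3, F=0)
step 3: fire β:  (A=2, B=2, C=4, D=2, E=3, F=0) → (A=3, B=2, C=4, D=2, E=3, F=3)
step 4: fire δ:  (A=3, B=2, C=4, D=2, E=3, F=3) → (A=4, B=2, C=4, D=2, E=2, F=3)
step 5: fire ζ:  (A=4, B=2, C=4, D=2, E=2, F=3) → (A=2, B=3, C=6, D=2, E=0, F=5)
step 6: fire α:  (A=2, B=3, C=6, D=2, E=0, F=5) → (A=3, B=6, C=6, D=1, E=0, F=5)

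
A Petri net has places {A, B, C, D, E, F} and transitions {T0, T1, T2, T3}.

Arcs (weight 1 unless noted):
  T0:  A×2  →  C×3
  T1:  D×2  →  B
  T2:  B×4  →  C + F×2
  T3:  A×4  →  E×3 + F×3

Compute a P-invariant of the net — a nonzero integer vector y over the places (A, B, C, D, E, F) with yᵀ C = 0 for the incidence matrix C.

y = (A:12, B:2, C:8, D:1, E:16, F:0)

Incidence matrix C (rows=places, cols=transitions):
       T0   T1   T2   T3
    A  -2    0    0   -4
    B   0    1   -4    0
    C   3    0    1    0
    D   0   -2    0    0
    E   0    0    0    3
    F   0    0    2    3

Candidate y = [12, 2, 8, 1, 16, 0]; check y·C column-wise:
  col T0: 12·-2 + 2·0 + 8·3 + 1·0 + 16·0 = 0
  col T1: 12·0 + 2·1 + 8·0 + 1·-2 + 16·0 = 0
  col T2: 12·0 + 2·-4 + 8·1 + 1·0 + 16·0 + 0·2 = 0
  col T3: 12·-4 + 2·0 + 8·0 + 1·0 + 16·3 + 0·3 = 0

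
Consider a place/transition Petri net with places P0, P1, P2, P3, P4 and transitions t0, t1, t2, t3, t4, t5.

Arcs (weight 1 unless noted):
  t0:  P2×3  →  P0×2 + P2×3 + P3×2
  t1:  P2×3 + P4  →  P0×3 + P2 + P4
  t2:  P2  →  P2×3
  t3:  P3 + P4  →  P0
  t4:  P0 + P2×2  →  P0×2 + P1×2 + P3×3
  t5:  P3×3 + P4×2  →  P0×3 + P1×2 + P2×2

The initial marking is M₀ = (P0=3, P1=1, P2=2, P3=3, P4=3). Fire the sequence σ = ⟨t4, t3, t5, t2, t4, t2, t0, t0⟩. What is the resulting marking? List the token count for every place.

(P0=13, P1=7, P2=4, P3=9, P4=0)

step 1: fire t4:  (P0=3, P1=1, P2=2, P3=3, P4=3) → (P0=4, P1=3, P2=0, P3=6, P4=3)
step 2: fire t3:  (P0=4, P1=3, P2=0, P3=6, P4=3) → (P0=5, P1=3, P2=0, P3=5, P4=2)
step 3: fire t5:  (P0=5, P1=3, P2=0, P3=5, P4=2) → (P0=8, P1=5, P2=2, P3=2, P4=0)
step 4: fire t2:  (P0=8, P1=5, P2=2, P3=2, P4=0) → (P0=8, P1=5, P2=4, P3=2, P4=0)
step 5: fire t4:  (P0=8, P1=5, P2=4, P3=2, P4=0) → (P0=9, P1=7, P2=2, P3=5, P4=0)
step 6: fire t2:  (P0=9, P1=7, P2=2, P3=5, P4=0) → (P0=9, P1=7, P2=4, P3=5, P4=0)
step 7: fire t0:  (P0=9, P1=7, P2=4, P3=5, P4=0) → (P0=11, P1=7, P2=4, P3=7, P4=0)
step 8: fire t0:  (P0=11, P1=7, P2=4, P3=7, P4=0) → (P0=13, P1=7, P2=4, P3=9, P4=0)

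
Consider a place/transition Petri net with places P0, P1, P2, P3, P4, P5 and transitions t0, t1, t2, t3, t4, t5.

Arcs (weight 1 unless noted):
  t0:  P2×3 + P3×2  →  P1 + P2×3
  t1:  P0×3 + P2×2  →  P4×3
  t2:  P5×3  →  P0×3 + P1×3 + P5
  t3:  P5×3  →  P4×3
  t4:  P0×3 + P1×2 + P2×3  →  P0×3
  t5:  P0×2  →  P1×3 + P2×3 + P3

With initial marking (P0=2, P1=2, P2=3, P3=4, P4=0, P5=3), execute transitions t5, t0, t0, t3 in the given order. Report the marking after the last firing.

step 1: fire t5:  (P0=2, P1=2, P2=3, P3=4, P4=0, P5=3) → (P0=0, P1=5, P2=6, P3=5, P4=0, P5=3)
step 2: fire t0:  (P0=0, P1=5, P2=6, P3=5, P4=0, P5=3) → (P0=0, P1=6, P2=6, P3=3, P4=0, P5=3)
step 3: fire t0:  (P0=0, P1=6, P2=6, P3=3, P4=0, P5=3) → (P0=0, P1=7, P2=6, P3=1, P4=0, P5=3)
step 4: fire t3:  (P0=0, P1=7, P2=6, P3=1, P4=0, P5=3) → (P0=0, P1=7, P2=6, P3=1, P4=3, P5=0)

(P0=0, P1=7, P2=6, P3=1, P4=3, P5=0)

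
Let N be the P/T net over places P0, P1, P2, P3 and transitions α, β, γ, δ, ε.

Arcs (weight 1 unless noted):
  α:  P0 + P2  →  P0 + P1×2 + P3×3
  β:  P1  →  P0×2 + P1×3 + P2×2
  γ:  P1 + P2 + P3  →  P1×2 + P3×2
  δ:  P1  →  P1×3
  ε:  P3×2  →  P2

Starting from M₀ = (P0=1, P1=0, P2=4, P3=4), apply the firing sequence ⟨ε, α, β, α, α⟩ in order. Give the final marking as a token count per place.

step 1: fire ε:  (P0=1, P1=0, P2=4, P3=4) → (P0=1, P1=0, P2=5, P3=2)
step 2: fire α:  (P0=1, P1=0, P2=5, P3=2) → (P0=1, P1=2, P2=4, P3=5)
step 3: fire β:  (P0=1, P1=2, P2=4, P3=5) → (P0=3, P1=4, P2=6, P3=5)
step 4: fire α:  (P0=3, P1=4, P2=6, P3=5) → (P0=3, P1=6, P2=5, P3=8)
step 5: fire α:  (P0=3, P1=6, P2=5, P3=8) → (P0=3, P1=8, P2=4, P3=11)

(P0=3, P1=8, P2=4, P3=11)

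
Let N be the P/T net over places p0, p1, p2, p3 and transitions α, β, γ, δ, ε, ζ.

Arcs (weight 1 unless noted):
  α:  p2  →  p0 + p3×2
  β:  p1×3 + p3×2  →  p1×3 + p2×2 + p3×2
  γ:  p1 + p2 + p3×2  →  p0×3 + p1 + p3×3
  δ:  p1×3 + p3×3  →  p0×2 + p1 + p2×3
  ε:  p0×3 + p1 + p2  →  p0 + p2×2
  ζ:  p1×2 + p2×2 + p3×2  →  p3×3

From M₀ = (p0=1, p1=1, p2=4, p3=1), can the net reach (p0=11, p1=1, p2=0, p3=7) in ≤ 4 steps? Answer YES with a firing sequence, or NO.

NO — not reachable within 4 firings

depth 0: 1 marking
depth 1: 2 markings reached so far
depth 2: 4 markings reached so far
depth 3: 9 markings reached so far
depth 4: 16 markings reached so far
target is not among the 16 markings reachable within 4 steps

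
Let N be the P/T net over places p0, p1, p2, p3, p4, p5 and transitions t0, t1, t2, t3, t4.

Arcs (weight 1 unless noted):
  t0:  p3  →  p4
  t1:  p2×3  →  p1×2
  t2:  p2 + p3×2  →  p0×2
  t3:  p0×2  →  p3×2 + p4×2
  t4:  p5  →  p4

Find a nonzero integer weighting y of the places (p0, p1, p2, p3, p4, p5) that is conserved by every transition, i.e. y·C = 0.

y = (p0:2, p1:3, p2:2, p3:1, p4:1, p5:1)

Incidence matrix C (rows=places, cols=transitions):
       t0   t1   t2   t3   t4
   p0   0    0    2   -2    0
   p1   0    2    0    0    0
   p2   0   -3   -1    0    0
   p3  -1    0   -2    2    0
   p4   1    0    0    2    1
   p5   0    0    0    0   -1

Candidate y = [2, 3, 2, 1, 1, 1]; check y·C column-wise:
  col t0: 2·0 + 3·0 + 2·0 + 1·-1 + 1·1 + 1·0 = 0
  col t1: 2·0 + 3·2 + 2·-3 + 1·0 + 1·0 + 1·0 = 0
  col t2: 2·2 + 3·0 + 2·-1 + 1·-2 + 1·0 + 1·0 = 0
  col t3: 2·-2 + 3·0 + 2·0 + 1·2 + 1·2 + 1·0 = 0
  col t4: 2·0 + 3·0 + 2·0 + 1·0 + 1·1 + 1·-1 = 0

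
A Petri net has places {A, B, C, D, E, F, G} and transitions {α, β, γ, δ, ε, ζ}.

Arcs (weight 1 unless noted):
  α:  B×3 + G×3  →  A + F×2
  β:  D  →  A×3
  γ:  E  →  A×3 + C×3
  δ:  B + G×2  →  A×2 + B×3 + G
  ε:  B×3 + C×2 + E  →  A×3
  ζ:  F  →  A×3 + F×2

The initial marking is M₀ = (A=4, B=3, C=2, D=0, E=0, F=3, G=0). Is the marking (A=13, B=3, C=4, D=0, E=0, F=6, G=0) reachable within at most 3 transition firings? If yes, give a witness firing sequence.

NO — not reachable within 3 firings

depth 0: 1 marking
depth 1: 2 markings reached so far
depth 2: 3 markings reached so far
depth 3: 4 markings reached so far
target is not among the 4 markings reachable within 3 steps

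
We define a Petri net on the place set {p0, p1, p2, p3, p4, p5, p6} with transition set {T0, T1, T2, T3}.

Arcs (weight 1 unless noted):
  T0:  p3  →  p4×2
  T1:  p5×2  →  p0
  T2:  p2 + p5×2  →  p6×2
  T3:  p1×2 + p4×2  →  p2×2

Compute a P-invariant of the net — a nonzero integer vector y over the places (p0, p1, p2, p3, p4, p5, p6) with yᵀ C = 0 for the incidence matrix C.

y = (p0:0, p1:1, p2:0, p3:-2, p4:-1, p5:0, p6:0)

Incidence matrix C (rows=places, cols=transitions):
       T0   T1   T2   T3
   p0   0    1    0    0
   p1   0    0    0   -2
   p2   0    0   -1    2
   p3  -1    0    0    0
   p4   2    0    0   -2
   p5   0   -2   -2    0
   p6   0    0    2    0

Candidate y = [0, 1, 0, -2, -1, 0, 0]; check y·C column-wise:
  col T0: 1·0 + -2·-1 + -1·2 = 0
  col T1: 0·1 + 1·0 + -2·0 + -1·0 + 0·-2 = 0
  col T2: 1·0 + 0·-1 + -2·0 + -1·0 + 0·-2 + 0·2 = 0
  col T3: 1·-2 + 0·2 + -2·0 + -1·-2 = 0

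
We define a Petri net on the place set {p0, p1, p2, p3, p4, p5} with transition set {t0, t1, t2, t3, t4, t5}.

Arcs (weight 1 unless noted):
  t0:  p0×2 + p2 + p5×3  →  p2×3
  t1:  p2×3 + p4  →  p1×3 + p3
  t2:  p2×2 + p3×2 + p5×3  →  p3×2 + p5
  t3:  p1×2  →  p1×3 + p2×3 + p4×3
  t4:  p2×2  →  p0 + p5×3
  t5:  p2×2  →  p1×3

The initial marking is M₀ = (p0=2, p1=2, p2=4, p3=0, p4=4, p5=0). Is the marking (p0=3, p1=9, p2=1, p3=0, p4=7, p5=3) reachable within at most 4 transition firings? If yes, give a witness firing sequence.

YES — reachable via ⟨t3, t4, t5, t5⟩ (4 firings)

step 1: fire t3:  (p0=2, p1=2, p2=4, p3=0, p4=4, p5=0) → (p0=2, p1=3, p2=7, p3=0, p4=7, p5=0)
step 2: fire t4:  (p0=2, p1=3, p2=7, p3=0, p4=7, p5=0) → (p0=3, p1=3, p2=5, p3=0, p4=7, p5=3)
step 3: fire t5:  (p0=3, p1=3, p2=5, p3=0, p4=7, p5=3) → (p0=3, p1=6, p2=3, p3=0, p4=7, p5=3)
step 4: fire t5:  (p0=3, p1=6, p2=3, p3=0, p4=7, p5=3) → (p0=3, p1=9, p2=1, p3=0, p4=7, p5=3)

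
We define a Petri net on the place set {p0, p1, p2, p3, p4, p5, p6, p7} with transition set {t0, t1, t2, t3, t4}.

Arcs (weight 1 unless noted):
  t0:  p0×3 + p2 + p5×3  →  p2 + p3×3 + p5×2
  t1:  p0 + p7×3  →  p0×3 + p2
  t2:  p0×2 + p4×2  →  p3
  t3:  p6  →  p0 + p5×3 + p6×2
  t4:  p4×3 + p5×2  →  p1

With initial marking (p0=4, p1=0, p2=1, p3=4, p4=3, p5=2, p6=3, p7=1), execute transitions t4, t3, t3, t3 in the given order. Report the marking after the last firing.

step 1: fire t4:  (p0=4, p1=0, p2=1, p3=4, p4=3, p5=2, p6=3, p7=1) → (p0=4, p1=1, p2=1, p3=4, p4=0, p5=0, p6=3, p7=1)
step 2: fire t3:  (p0=4, p1=1, p2=1, p3=4, p4=0, p5=0, p6=3, p7=1) → (p0=5, p1=1, p2=1, p3=4, p4=0, p5=3, p6=4, p7=1)
step 3: fire t3:  (p0=5, p1=1, p2=1, p3=4, p4=0, p5=3, p6=4, p7=1) → (p0=6, p1=1, p2=1, p3=4, p4=0, p5=6, p6=5, p7=1)
step 4: fire t3:  (p0=6, p1=1, p2=1, p3=4, p4=0, p5=6, p6=5, p7=1) → (p0=7, p1=1, p2=1, p3=4, p4=0, p5=9, p6=6, p7=1)

(p0=7, p1=1, p2=1, p3=4, p4=0, p5=9, p6=6, p7=1)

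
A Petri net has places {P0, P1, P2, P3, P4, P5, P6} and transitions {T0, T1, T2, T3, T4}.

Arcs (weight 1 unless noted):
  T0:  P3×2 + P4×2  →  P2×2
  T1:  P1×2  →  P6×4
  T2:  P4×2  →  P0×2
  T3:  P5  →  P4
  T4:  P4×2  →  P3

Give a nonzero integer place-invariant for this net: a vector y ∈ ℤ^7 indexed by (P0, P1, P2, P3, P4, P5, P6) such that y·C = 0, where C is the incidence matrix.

y = (P0:1, P1:0, P2:3, P3:2, P4:1, P5:1, P6:0)

Incidence matrix C (rows=places, cols=transitions):
       T0   T1   T2   T3   T4
   P0   0    0    2    0    0
   P1   0   -2    0    0    0
   P2   2    0    0    0    0
   P3  -2    0    0    0    1
   P4  -2    0   -2    1   -2
   P5   0    0    0   -1    0
   P6   0    4    0    0    0

Candidate y = [1, 0, 3, 2, 1, 1, 0]; check y·C column-wise:
  col T0: 1·0 + 3·2 + 2·-2 + 1·-2 + 1·0 = 0
  col T1: 1·0 + 0·-2 + 3·0 + 2·0 + 1·0 + 1·0 + 0·4 = 0
  col T2: 1·2 + 3·0 + 2·0 + 1·-2 + 1·0 = 0
  col T3: 1·0 + 3·0 + 2·0 + 1·1 + 1·-1 = 0
  col T4: 1·0 + 3·0 + 2·1 + 1·-2 + 1·0 = 0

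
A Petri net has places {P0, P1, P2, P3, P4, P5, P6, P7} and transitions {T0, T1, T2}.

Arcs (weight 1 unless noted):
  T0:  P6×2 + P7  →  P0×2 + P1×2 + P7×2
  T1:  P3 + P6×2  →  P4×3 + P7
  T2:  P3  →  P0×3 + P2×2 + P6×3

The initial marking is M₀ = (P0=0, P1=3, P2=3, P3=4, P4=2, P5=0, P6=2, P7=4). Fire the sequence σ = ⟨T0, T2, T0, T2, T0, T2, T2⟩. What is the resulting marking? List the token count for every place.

(P0=18, P1=9, P2=11, P3=0, P4=2, P5=0, P6=8, P7=7)

step 1: fire T0:  (P0=0, P1=3, P2=3, P3=4, P4=2, P5=0, P6=2, P7=4) → (P0=2, P1=5, P2=3, P3=4, P4=2, P5=0, P6=0, P7=5)
step 2: fire T2:  (P0=2, P1=5, P2=3, P3=4, P4=2, P5=0, P6=0, P7=5) → (P0=5, P1=5, P2=5, P3=3, P4=2, P5=0, P6=3, P7=5)
step 3: fire T0:  (P0=5, P1=5, P2=5, P3=3, P4=2, P5=0, P6=3, P7=5) → (P0=7, P1=7, P2=5, P3=3, P4=2, P5=0, P6=1, P7=6)
step 4: fire T2:  (P0=7, P1=7, P2=5, P3=3, P4=2, P5=0, P6=1, P7=6) → (P0=10, P1=7, P2=7, P3=2, P4=2, P5=0, P6=4, P7=6)
step 5: fire T0:  (P0=10, P1=7, P2=7, P3=2, P4=2, P5=0, P6=4, P7=6) → (P0=12, P1=9, P2=7, P3=2, P4=2, P5=0, P6=2, P7=7)
step 6: fire T2:  (P0=12, P1=9, P2=7, P3=2, P4=2, P5=0, P6=2, P7=7) → (P0=15, P1=9, P2=9, P3=1, P4=2, P5=0, P6=5, P7=7)
step 7: fire T2:  (P0=15, P1=9, P2=9, P3=1, P4=2, P5=0, P6=5, P7=7) → (P0=18, P1=9, P2=11, P3=0, P4=2, P5=0, P6=8, P7=7)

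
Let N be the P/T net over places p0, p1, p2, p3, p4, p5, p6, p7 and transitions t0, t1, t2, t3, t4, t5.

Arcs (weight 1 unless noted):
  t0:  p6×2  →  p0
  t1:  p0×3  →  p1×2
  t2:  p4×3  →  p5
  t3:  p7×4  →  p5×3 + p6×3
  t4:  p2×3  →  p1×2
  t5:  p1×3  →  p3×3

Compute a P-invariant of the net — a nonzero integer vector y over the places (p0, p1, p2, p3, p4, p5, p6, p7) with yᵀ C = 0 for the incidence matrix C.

y = (p0:6, p1:9, p2:6, p3:9, p4:-1, p5:-3, p6:3, p7:0)

Incidence matrix C (rows=places, cols=transitions):
       t0   t1   t2   t3   t4   t5
   p0   1   -3    0    0    0    0
   p1   0    2    0    0    2   -3
   p2   0    0    0    0   -3    0
   p3   0    0    0    0    0    3
   p4   0    0   -3    0    0    0
   p5   0    0    1    3    0    0
   p6  -2    0    0    3    0    0
   p7   0    0    0   -4    0    0

Candidate y = [6, 9, 6, 9, -1, -3, 3, 0]; check y·C column-wise:
  col t0: 6·1 + 9·0 + 6·0 + 9·0 + -1·0 + -3·0 + 3·-2 = 0
  col t1: 6·-3 + 9·2 + 6·0 + 9·0 + -1·0 + -3·0 + 3·0 = 0
  col t2: 6·0 + 9·0 + 6·0 + 9·0 + -1·-3 + -3·1 + 3·0 = 0
  col t3: 6·0 + 9·0 + 6·0 + 9·0 + -1·0 + -3·3 + 3·3 + 0·-4 = 0
  col t4: 6·0 + 9·2 + 6·-3 + 9·0 + -1·0 + -3·0 + 3·0 = 0
  col t5: 6·0 + 9·-3 + 6·0 + 9·3 + -1·0 + -3·0 + 3·0 = 0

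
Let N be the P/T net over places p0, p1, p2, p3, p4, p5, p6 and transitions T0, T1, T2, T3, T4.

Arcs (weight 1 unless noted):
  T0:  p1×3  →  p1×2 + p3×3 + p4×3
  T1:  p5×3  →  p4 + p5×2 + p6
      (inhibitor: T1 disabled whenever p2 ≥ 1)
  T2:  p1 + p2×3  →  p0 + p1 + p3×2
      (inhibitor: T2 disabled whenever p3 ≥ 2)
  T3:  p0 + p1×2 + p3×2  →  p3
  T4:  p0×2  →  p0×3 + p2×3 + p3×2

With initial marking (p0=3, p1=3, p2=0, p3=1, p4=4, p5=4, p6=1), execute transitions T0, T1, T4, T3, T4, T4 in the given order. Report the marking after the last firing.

(p0=5, p1=0, p2=9, p3=9, p4=8, p5=3, p6=2)

step 1: fire T0:  (p0=3, p1=3, p2=0, p3=1, p4=4, p5=4, p6=1) → (p0=3, p1=2, p2=0, p3=4, p4=7, p5=4, p6=1)
step 2: fire T1:  (p0=3, p1=2, p2=0, p3=4, p4=7, p5=4, p6=1) → (p0=3, p1=2, p2=0, p3=4, p4=8, p5=3, p6=2)
step 3: fire T4:  (p0=3, p1=2, p2=0, p3=4, p4=8, p5=3, p6=2) → (p0=4, p1=2, p2=3, p3=6, p4=8, p5=3, p6=2)
step 4: fire T3:  (p0=4, p1=2, p2=3, p3=6, p4=8, p5=3, p6=2) → (p0=3, p1=0, p2=3, p3=5, p4=8, p5=3, p6=2)
step 5: fire T4:  (p0=3, p1=0, p2=3, p3=5, p4=8, p5=3, p6=2) → (p0=4, p1=0, p2=6, p3=7, p4=8, p5=3, p6=2)
step 6: fire T4:  (p0=4, p1=0, p2=6, p3=7, p4=8, p5=3, p6=2) → (p0=5, p1=0, p2=9, p3=9, p4=8, p5=3, p6=2)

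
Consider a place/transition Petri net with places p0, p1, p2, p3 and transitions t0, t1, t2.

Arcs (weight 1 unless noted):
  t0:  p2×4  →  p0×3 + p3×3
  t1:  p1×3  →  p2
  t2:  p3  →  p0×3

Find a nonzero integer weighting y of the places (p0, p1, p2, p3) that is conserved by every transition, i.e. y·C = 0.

Incidence matrix C (rows=places, cols=transitions):
       t0   t1   t2
   p0   3    0    3
   p1   0   -3    0
   p2  -4    1    0
   p3   3    0   -1

Candidate y = [1, 1, 3, 3]; check y·C column-wise:
  col t0: 1·3 + 1·0 + 3·-4 + 3·3 = 0
  col t1: 1·0 + 1·-3 + 3·1 + 3·0 = 0
  col t2: 1·3 + 1·0 + 3·0 + 3·-1 = 0

y = (p0:1, p1:1, p2:3, p3:3)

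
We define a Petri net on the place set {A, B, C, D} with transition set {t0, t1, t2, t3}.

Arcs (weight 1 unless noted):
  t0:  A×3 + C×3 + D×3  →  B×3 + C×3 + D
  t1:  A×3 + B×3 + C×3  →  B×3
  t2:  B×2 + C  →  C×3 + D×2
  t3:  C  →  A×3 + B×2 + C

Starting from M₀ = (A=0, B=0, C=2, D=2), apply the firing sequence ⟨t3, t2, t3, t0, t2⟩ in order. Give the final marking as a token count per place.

step 1: fire t3:  (A=0, B=0, C=2, D=2) → (A=3, B=2, C=2, D=2)
step 2: fire t2:  (A=3, B=2, C=2, D=2) → (A=3, B=0, C=4, D=4)
step 3: fire t3:  (A=3, B=0, C=4, D=4) → (A=6, B=2, C=4, D=4)
step 4: fire t0:  (A=6, B=2, C=4, D=4) → (A=3, B=5, C=4, D=2)
step 5: fire t2:  (A=3, B=5, C=4, D=2) → (A=3, B=3, C=6, D=4)

(A=3, B=3, C=6, D=4)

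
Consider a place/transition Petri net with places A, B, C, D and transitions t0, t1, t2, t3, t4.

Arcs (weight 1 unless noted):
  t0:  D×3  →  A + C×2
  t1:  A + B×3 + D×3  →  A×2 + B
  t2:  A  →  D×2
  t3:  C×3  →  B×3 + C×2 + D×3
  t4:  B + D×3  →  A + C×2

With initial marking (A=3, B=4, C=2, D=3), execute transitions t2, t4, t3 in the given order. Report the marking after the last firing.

step 1: fire t2:  (A=3, B=4, C=2, D=3) → (A=2, B=4, C=2, D=5)
step 2: fire t4:  (A=2, B=4, C=2, D=5) → (A=3, B=3, C=4, D=2)
step 3: fire t3:  (A=3, B=3, C=4, D=2) → (A=3, B=6, C=3, D=5)

(A=3, B=6, C=3, D=5)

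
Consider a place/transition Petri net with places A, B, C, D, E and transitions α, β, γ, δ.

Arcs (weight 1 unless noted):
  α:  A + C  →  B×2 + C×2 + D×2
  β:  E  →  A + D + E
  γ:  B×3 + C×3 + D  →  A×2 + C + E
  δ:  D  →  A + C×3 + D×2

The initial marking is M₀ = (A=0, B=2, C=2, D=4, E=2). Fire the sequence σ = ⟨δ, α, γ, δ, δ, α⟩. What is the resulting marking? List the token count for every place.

step 1: fire δ:  (A=0, B=2, C=2, D=4, E=2) → (A=1, B=2, C=5, D=5, E=2)
step 2: fire α:  (A=1, B=2, C=5, D=5, E=2) → (A=0, B=4, C=6, D=7, E=2)
step 3: fire γ:  (A=0, B=4, C=6, D=7, E=2) → (A=2, B=1, C=4, D=6, E=3)
step 4: fire δ:  (A=2, B=1, C=4, D=6, E=3) → (A=3, B=1, C=7, D=7, E=3)
step 5: fire δ:  (A=3, B=1, C=7, D=7, E=3) → (A=4, B=1, C=10, D=8, E=3)
step 6: fire α:  (A=4, B=1, C=10, D=8, E=3) → (A=3, B=3, C=11, D=10, E=3)

(A=3, B=3, C=11, D=10, E=3)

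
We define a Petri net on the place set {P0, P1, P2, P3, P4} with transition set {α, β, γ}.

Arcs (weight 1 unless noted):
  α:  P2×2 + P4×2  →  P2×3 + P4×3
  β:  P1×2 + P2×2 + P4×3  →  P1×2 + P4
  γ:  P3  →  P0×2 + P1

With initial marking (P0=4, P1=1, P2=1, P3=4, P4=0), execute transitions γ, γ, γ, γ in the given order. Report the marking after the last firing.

(P0=12, P1=5, P2=1, P3=0, P4=0)

step 1: fire γ:  (P0=4, P1=1, P2=1, P3=4, P4=0) → (P0=6, P1=2, P2=1, P3=3, P4=0)
step 2: fire γ:  (P0=6, P1=2, P2=1, P3=3, P4=0) → (P0=8, P1=3, P2=1, P3=2, P4=0)
step 3: fire γ:  (P0=8, P1=3, P2=1, P3=2, P4=0) → (P0=10, P1=4, P2=1, P3=1, P4=0)
step 4: fire γ:  (P0=10, P1=4, P2=1, P3=1, P4=0) → (P0=12, P1=5, P2=1, P3=0, P4=0)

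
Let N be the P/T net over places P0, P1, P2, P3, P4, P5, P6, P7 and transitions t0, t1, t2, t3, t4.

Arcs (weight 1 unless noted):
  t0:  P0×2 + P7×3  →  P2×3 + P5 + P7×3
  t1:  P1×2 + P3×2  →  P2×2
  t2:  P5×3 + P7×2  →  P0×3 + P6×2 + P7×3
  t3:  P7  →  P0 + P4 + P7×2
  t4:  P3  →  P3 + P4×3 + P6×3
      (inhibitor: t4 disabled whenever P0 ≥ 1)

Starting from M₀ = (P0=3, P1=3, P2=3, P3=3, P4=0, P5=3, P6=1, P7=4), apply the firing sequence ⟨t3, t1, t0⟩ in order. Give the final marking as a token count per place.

step 1: fire t3:  (P0=3, P1=3, P2=3, P3=3, P4=0, P5=3, P6=1, P7=4) → (P0=4, P1=3, P2=3, P3=3, P4=1, P5=3, P6=1, P7=5)
step 2: fire t1:  (P0=4, P1=3, P2=3, P3=3, P4=1, P5=3, P6=1, P7=5) → (P0=4, P1=1, P2=5, P3=1, P4=1, P5=3, P6=1, P7=5)
step 3: fire t0:  (P0=4, P1=1, P2=5, P3=1, P4=1, P5=3, P6=1, P7=5) → (P0=2, P1=1, P2=8, P3=1, P4=1, P5=4, P6=1, P7=5)

(P0=2, P1=1, P2=8, P3=1, P4=1, P5=4, P6=1, P7=5)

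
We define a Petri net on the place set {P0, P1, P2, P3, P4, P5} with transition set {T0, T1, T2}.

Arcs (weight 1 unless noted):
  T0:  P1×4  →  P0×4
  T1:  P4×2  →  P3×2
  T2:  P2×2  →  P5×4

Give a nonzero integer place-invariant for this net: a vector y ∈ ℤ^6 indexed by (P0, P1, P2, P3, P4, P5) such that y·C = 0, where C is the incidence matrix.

Incidence matrix C (rows=places, cols=transitions):
       T0   T1   T2
   P0   4    0    0
   P1  -4    0    0
   P2   0    0   -2
   P3   0    2    0
   P4   0   -2    0
   P5   0    0    4

Candidate y = [1, 1, 0, 0, 0, 0]; check y·C column-wise:
  col T0: 1·4 + 1·-4 = 0
  col T1: 1·0 + 1·0 + 0·2 + 0·-2 = 0
  col T2: 1·0 + 1·0 + 0·-2 + 0·4 = 0

y = (P0:1, P1:1, P2:0, P3:0, P4:0, P5:0)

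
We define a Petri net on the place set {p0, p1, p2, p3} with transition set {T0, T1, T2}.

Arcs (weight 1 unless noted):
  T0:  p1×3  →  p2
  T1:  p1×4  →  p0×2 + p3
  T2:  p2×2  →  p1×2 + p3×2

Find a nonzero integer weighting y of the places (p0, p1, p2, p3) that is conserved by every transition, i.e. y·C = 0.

y = (p0:1, p1:1, p2:3, p3:2)

Incidence matrix C (rows=places, cols=transitions):
       T0   T1   T2
   p0   0    2    0
   p1  -3   -4    2
   p2   1    0   -2
   p3   0    1    2

Candidate y = [1, 1, 3, 2]; check y·C column-wise:
  col T0: 1·0 + 1·-3 + 3·1 + 2·0 = 0
  col T1: 1·2 + 1·-4 + 3·0 + 2·1 = 0
  col T2: 1·0 + 1·2 + 3·-2 + 2·2 = 0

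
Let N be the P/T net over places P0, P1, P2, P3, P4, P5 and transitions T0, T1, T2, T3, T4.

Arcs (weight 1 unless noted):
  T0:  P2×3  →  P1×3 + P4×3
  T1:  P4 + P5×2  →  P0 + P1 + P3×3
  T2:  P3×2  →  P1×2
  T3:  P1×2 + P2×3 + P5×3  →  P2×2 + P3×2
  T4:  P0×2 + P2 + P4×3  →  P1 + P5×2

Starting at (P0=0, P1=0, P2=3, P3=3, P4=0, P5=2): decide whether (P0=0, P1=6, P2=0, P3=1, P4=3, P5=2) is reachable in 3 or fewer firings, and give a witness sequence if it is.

depth 0: 1 marking
depth 1: 3 markings reached so far
depth 2: 5 markings reached so far
depth 3: 6 markings reached so far
target is not among the 6 markings reachable within 3 steps

NO — not reachable within 3 firings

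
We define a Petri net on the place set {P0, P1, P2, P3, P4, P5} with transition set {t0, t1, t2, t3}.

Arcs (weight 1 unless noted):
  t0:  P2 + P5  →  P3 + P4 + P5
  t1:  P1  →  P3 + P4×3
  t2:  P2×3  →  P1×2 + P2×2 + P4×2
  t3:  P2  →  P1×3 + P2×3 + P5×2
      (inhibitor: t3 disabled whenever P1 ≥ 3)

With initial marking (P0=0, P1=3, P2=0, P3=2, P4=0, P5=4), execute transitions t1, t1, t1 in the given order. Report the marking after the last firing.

step 1: fire t1:  (P0=0, P1=3, P2=0, P3=2, P4=0, P5=4) → (P0=0, P1=2, P2=0, P3=3, P4=3, P5=4)
step 2: fire t1:  (P0=0, P1=2, P2=0, P3=3, P4=3, P5=4) → (P0=0, P1=1, P2=0, P3=4, P4=6, P5=4)
step 3: fire t1:  (P0=0, P1=1, P2=0, P3=4, P4=6, P5=4) → (P0=0, P1=0, P2=0, P3=5, P4=9, P5=4)

(P0=0, P1=0, P2=0, P3=5, P4=9, P5=4)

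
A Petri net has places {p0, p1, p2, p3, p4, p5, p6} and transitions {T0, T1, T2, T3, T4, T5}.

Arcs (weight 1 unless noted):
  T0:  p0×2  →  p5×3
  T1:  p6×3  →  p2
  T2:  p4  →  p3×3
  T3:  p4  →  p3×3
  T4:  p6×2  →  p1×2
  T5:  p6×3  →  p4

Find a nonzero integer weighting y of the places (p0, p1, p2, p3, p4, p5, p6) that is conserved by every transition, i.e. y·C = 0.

Incidence matrix C (rows=places, cols=transitions):
       T0   T1   T2   T3   T4   T5
   p0  -2    0    0    0    0    0
   p1   0    0    0    0    2    0
   p2   0    1    0    0    0    0
   p3   0    0    3    3    0    0
   p4   0    0   -1   -1    0    1
   p5   3    0    0    0    0    0
   p6   0   -3    0    0   -2   -3

Candidate y = [3, 0, 0, 0, 0, 2, 0]; check y·C column-wise:
  col T0: 3·-2 + 2·3 = 0
  col T1: 3·0 + 0·1 + 2·0 + 0·-3 = 0
  col T2: 3·0 + 0·3 + 0·-1 + 2·0 = 0
  col T3: 3·0 + 0·3 + 0·-1 + 2·0 = 0
  col T4: 3·0 + 0·2 + 2·0 + 0·-2 = 0
  col T5: 3·0 + 0·1 + 2·0 + 0·-3 = 0

y = (p0:3, p1:0, p2:0, p3:0, p4:0, p5:2, p6:0)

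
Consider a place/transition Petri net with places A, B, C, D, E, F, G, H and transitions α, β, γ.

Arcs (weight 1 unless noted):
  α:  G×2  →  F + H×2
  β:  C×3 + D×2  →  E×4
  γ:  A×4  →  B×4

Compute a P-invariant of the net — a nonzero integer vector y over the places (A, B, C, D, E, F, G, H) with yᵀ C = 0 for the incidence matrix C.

y = (A:1, B:1, C:0, D:0, E:0, F:0, G:0, H:0)

Incidence matrix C (rows=places, cols=transitions):
        α    β    γ
    A   0    0   -4
    B   0    0    4
    C   0   -3    0
    D   0   -2    0
    E   0    4    0
    F   1    0    0
    G  -2    0    0
    H   2    0    0

Candidate y = [1, 1, 0, 0, 0, 0, 0, 0]; check y·C column-wise:
  col α: 1·0 + 1·0 + 0·1 + 0·-2 + 0·2 = 0
  col β: 1·0 + 1·0 + 0·-3 + 0·-2 + 0·4 = 0
  col γ: 1·-4 + 1·4 = 0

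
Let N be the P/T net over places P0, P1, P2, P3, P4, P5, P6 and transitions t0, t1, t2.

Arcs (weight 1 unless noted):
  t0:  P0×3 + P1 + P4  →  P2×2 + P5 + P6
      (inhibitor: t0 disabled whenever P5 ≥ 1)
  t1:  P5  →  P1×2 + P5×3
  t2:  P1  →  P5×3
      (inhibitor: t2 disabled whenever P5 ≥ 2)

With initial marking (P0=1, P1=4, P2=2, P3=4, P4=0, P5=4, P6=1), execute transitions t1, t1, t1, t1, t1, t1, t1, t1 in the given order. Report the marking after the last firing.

step 1: fire t1:  (P0=1, P1=4, P2=2, P3=4, P4=0, P5=4, P6=1) → (P0=1, P1=6, P2=2, P3=4, P4=0, P5=6, P6=1)
step 2: fire t1:  (P0=1, P1=6, P2=2, P3=4, P4=0, P5=6, P6=1) → (P0=1, P1=8, P2=2, P3=4, P4=0, P5=8, P6=1)
step 3: fire t1:  (P0=1, P1=8, P2=2, P3=4, P4=0, P5=8, P6=1) → (P0=1, P1=10, P2=2, P3=4, P4=0, P5=10, P6=1)
step 4: fire t1:  (P0=1, P1=10, P2=2, P3=4, P4=0, P5=10, P6=1) → (P0=1, P1=12, P2=2, P3=4, P4=0, P5=12, P6=1)
step 5: fire t1:  (P0=1, P1=12, P2=2, P3=4, P4=0, P5=12, P6=1) → (P0=1, P1=14, P2=2, P3=4, P4=0, P5=14, P6=1)
step 6: fire t1:  (P0=1, P1=14, P2=2, P3=4, P4=0, P5=14, P6=1) → (P0=1, P1=16, P2=2, P3=4, P4=0, P5=16, P6=1)
step 7: fire t1:  (P0=1, P1=16, P2=2, P3=4, P4=0, P5=16, P6=1) → (P0=1, P1=18, P2=2, P3=4, P4=0, P5=18, P6=1)
step 8: fire t1:  (P0=1, P1=18, P2=2, P3=4, P4=0, P5=18, P6=1) → (P0=1, P1=20, P2=2, P3=4, P4=0, P5=20, P6=1)

(P0=1, P1=20, P2=2, P3=4, P4=0, P5=20, P6=1)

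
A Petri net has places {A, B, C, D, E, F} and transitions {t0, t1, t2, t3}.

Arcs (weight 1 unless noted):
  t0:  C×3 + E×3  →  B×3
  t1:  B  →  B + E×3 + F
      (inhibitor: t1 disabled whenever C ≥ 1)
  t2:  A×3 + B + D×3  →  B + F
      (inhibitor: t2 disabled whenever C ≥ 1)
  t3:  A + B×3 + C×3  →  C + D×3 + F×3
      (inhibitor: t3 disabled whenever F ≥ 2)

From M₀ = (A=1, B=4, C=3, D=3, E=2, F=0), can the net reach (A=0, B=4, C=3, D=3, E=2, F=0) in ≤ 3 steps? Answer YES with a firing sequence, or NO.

NO — not reachable within 3 firings

depth 0: 1 marking
depth 1: 2 markings reached so far
depth 2: 2 markings reached so far
(frontier empty at depth 2; search complete)
target is not among the 2 markings reachable within 3 steps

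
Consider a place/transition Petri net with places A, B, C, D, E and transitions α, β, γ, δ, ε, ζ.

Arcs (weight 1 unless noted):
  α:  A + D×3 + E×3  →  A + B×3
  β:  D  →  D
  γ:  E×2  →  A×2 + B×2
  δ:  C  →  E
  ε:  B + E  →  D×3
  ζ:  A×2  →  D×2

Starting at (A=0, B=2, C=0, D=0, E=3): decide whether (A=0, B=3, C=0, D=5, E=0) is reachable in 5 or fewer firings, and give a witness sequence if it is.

step 1: fire γ:  (A=0, B=2, C=0, D=0, E=3) → (A=2, B=4, C=0, D=0, E=1)
step 2: fire ε:  (A=2, B=4, C=0, D=0, E=1) → (A=2, B=3, C=0, D=3, E=0)
step 3: fire ζ:  (A=2, B=3, C=0, D=3, E=0) → (A=0, B=3, C=0, D=5, E=0)

YES — reachable via ⟨γ, ε, ζ⟩ (3 firings)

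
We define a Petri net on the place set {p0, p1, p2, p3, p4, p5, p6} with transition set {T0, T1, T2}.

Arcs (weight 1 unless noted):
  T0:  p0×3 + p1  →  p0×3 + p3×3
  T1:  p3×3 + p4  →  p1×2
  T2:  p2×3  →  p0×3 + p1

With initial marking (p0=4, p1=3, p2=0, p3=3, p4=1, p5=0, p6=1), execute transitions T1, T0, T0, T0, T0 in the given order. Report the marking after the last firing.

step 1: fire T1:  (p0=4, p1=3, p2=0, p3=3, p4=1, p5=0, p6=1) → (p0=4, p1=5, p2=0, p3=0, p4=0, p5=0, p6=1)
step 2: fire T0:  (p0=4, p1=5, p2=0, p3=0, p4=0, p5=0, p6=1) → (p0=4, p1=4, p2=0, p3=3, p4=0, p5=0, p6=1)
step 3: fire T0:  (p0=4, p1=4, p2=0, p3=3, p4=0, p5=0, p6=1) → (p0=4, p1=3, p2=0, p3=6, p4=0, p5=0, p6=1)
step 4: fire T0:  (p0=4, p1=3, p2=0, p3=6, p4=0, p5=0, p6=1) → (p0=4, p1=2, p2=0, p3=9, p4=0, p5=0, p6=1)
step 5: fire T0:  (p0=4, p1=2, p2=0, p3=9, p4=0, p5=0, p6=1) → (p0=4, p1=1, p2=0, p3=12, p4=0, p5=0, p6=1)

(p0=4, p1=1, p2=0, p3=12, p4=0, p5=0, p6=1)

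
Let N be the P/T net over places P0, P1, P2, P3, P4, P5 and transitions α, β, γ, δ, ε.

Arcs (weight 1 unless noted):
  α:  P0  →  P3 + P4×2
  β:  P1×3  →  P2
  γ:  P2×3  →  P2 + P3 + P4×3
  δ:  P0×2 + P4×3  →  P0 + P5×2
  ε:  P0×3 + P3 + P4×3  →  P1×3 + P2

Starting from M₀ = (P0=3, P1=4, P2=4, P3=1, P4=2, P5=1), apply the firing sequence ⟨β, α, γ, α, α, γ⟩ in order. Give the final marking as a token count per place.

step 1: fire β:  (P0=3, P1=4, P2=4, P3=1, P4=2, P5=1) → (P0=3, P1=1, P2=5, P3=1, P4=2, P5=1)
step 2: fire α:  (P0=3, P1=1, P2=5, P3=1, P4=2, P5=1) → (P0=2, P1=1, P2=5, P3=2, P4=4, P5=1)
step 3: fire γ:  (P0=2, P1=1, P2=5, P3=2, P4=4, P5=1) → (P0=2, P1=1, P2=3, P3=3, P4=7, P5=1)
step 4: fire α:  (P0=2, P1=1, P2=3, P3=3, P4=7, P5=1) → (P0=1, P1=1, P2=3, P3=4, P4=9, P5=1)
step 5: fire α:  (P0=1, P1=1, P2=3, P3=4, P4=9, P5=1) → (P0=0, P1=1, P2=3, P3=5, P4=11, P5=1)
step 6: fire γ:  (P0=0, P1=1, P2=3, P3=5, P4=11, P5=1) → (P0=0, P1=1, P2=1, P3=6, P4=14, P5=1)

(P0=0, P1=1, P2=1, P3=6, P4=14, P5=1)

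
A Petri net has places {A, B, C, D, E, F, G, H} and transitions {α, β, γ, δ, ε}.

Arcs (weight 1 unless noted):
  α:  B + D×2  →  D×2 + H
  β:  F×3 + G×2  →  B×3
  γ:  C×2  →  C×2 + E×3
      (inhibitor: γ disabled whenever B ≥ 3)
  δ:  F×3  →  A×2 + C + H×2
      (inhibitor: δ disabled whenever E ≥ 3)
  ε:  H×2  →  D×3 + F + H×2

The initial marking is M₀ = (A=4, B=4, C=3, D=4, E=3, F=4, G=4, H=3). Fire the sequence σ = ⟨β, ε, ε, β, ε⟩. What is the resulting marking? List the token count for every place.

(A=4, B=10, C=3, D=13, E=3, F=1, G=0, H=3)

step 1: fire β:  (A=4, B=4, C=3, D=4, E=3, F=4, G=4, H=3) → (A=4, B=7, C=3, D=4, E=3, F=1, G=2, H=3)
step 2: fire ε:  (A=4, B=7, C=3, D=4, E=3, F=1, G=2, H=3) → (A=4, B=7, C=3, D=7, E=3, F=2, G=2, H=3)
step 3: fire ε:  (A=4, B=7, C=3, D=7, E=3, F=2, G=2, H=3) → (A=4, B=7, C=3, D=10, E=3, F=3, G=2, H=3)
step 4: fire β:  (A=4, B=7, C=3, D=10, E=3, F=3, G=2, H=3) → (A=4, B=10, C=3, D=10, E=3, F=0, G=0, H=3)
step 5: fire ε:  (A=4, B=10, C=3, D=10, E=3, F=0, G=0, H=3) → (A=4, B=10, C=3, D=13, E=3, F=1, G=0, H=3)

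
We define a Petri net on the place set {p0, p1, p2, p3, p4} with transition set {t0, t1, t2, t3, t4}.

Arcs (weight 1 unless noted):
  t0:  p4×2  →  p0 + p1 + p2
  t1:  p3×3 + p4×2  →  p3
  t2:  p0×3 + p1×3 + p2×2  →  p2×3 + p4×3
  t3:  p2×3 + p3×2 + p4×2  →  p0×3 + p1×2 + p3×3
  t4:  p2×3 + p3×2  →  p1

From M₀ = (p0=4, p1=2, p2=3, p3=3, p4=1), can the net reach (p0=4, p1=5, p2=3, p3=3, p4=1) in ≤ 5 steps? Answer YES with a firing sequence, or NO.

depth 0: 1 marking
depth 1: 2 markings reached so far
depth 2: 2 markings reached so far
(frontier empty at depth 2; search complete)
target is not among the 2 markings reachable within 5 steps

NO — not reachable within 5 firings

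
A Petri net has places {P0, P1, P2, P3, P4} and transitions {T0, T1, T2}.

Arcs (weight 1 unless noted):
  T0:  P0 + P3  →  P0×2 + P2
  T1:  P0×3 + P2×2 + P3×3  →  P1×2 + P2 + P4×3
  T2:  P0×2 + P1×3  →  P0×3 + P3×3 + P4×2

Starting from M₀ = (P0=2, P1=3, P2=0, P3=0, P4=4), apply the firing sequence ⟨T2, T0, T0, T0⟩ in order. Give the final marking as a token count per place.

step 1: fire T2:  (P0=2, P1=3, P2=0, P3=0, P4=4) → (P0=3, P1=0, P2=0, P3=3, P4=6)
step 2: fire T0:  (P0=3, P1=0, P2=0, P3=3, P4=6) → (P0=4, P1=0, P2=1, P3=2, P4=6)
step 3: fire T0:  (P0=4, P1=0, P2=1, P3=2, P4=6) → (P0=5, P1=0, P2=2, P3=1, P4=6)
step 4: fire T0:  (P0=5, P1=0, P2=2, P3=1, P4=6) → (P0=6, P1=0, P2=3, P3=0, P4=6)

(P0=6, P1=0, P2=3, P3=0, P4=6)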